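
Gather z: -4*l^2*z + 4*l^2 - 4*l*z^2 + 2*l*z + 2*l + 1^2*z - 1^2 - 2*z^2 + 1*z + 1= 4*l^2 + 2*l + z^2*(-4*l - 2) + z*(-4*l^2 + 2*l + 2)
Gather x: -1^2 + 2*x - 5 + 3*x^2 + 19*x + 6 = 3*x^2 + 21*x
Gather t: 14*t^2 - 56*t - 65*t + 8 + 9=14*t^2 - 121*t + 17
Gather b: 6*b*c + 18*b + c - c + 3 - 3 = b*(6*c + 18)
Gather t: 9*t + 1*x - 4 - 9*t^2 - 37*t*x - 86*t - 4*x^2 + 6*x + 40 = -9*t^2 + t*(-37*x - 77) - 4*x^2 + 7*x + 36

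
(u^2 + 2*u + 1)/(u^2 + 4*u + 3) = (u + 1)/(u + 3)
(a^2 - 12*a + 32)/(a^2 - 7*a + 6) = (a^2 - 12*a + 32)/(a^2 - 7*a + 6)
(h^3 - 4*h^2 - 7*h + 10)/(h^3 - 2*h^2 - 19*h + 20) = (h + 2)/(h + 4)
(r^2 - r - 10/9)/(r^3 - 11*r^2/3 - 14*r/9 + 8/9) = (3*r - 5)/(3*r^2 - 13*r + 4)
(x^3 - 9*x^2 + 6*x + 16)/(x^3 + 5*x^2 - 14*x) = (x^2 - 7*x - 8)/(x*(x + 7))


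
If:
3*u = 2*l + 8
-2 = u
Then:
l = -7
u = -2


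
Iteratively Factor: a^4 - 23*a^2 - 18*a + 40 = (a - 1)*(a^3 + a^2 - 22*a - 40) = (a - 5)*(a - 1)*(a^2 + 6*a + 8) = (a - 5)*(a - 1)*(a + 4)*(a + 2)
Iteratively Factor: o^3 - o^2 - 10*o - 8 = (o + 2)*(o^2 - 3*o - 4) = (o - 4)*(o + 2)*(o + 1)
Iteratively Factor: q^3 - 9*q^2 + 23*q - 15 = (q - 1)*(q^2 - 8*q + 15) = (q - 5)*(q - 1)*(q - 3)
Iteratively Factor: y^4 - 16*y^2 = (y)*(y^3 - 16*y) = y*(y - 4)*(y^2 + 4*y) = y^2*(y - 4)*(y + 4)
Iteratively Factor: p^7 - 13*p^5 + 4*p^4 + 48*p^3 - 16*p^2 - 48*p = (p - 2)*(p^6 + 2*p^5 - 9*p^4 - 14*p^3 + 20*p^2 + 24*p) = (p - 2)*(p + 3)*(p^5 - p^4 - 6*p^3 + 4*p^2 + 8*p) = (p - 2)*(p + 1)*(p + 3)*(p^4 - 2*p^3 - 4*p^2 + 8*p) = (p - 2)^2*(p + 1)*(p + 3)*(p^3 - 4*p) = (p - 2)^3*(p + 1)*(p + 3)*(p^2 + 2*p) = (p - 2)^3*(p + 1)*(p + 2)*(p + 3)*(p)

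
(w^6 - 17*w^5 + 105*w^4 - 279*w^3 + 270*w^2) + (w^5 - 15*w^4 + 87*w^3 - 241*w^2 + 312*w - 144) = w^6 - 16*w^5 + 90*w^4 - 192*w^3 + 29*w^2 + 312*w - 144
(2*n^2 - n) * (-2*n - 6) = -4*n^3 - 10*n^2 + 6*n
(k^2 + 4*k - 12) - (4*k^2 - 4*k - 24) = -3*k^2 + 8*k + 12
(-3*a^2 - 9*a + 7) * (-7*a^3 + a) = 21*a^5 + 63*a^4 - 52*a^3 - 9*a^2 + 7*a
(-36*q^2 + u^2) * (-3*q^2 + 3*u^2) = 108*q^4 - 111*q^2*u^2 + 3*u^4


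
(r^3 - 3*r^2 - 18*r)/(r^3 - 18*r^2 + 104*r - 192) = r*(r + 3)/(r^2 - 12*r + 32)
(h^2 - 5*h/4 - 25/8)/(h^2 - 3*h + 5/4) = (4*h + 5)/(2*(2*h - 1))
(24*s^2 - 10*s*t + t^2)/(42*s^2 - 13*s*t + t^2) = (4*s - t)/(7*s - t)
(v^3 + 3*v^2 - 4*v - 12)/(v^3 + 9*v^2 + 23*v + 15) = (v^2 - 4)/(v^2 + 6*v + 5)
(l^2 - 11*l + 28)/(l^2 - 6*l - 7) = (l - 4)/(l + 1)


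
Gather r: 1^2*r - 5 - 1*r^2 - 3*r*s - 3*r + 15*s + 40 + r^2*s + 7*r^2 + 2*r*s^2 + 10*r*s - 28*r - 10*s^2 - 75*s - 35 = r^2*(s + 6) + r*(2*s^2 + 7*s - 30) - 10*s^2 - 60*s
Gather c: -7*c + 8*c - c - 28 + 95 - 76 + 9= 0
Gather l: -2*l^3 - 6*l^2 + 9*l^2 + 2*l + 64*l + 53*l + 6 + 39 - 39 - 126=-2*l^3 + 3*l^2 + 119*l - 120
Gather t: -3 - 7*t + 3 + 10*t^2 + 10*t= 10*t^2 + 3*t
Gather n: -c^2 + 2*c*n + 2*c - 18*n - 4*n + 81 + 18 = -c^2 + 2*c + n*(2*c - 22) + 99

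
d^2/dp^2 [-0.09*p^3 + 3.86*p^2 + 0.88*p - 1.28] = 7.72 - 0.54*p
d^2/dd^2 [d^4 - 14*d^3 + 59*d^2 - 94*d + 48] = 12*d^2 - 84*d + 118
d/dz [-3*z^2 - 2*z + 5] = -6*z - 2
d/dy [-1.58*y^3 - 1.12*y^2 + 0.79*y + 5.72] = -4.74*y^2 - 2.24*y + 0.79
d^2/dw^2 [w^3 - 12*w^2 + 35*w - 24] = 6*w - 24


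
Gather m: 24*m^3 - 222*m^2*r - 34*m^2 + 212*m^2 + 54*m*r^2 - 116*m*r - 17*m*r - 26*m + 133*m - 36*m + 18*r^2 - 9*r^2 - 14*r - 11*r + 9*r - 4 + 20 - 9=24*m^3 + m^2*(178 - 222*r) + m*(54*r^2 - 133*r + 71) + 9*r^2 - 16*r + 7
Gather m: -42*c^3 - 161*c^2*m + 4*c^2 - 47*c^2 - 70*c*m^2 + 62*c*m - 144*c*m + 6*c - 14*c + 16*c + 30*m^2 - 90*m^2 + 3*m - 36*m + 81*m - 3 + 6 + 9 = -42*c^3 - 43*c^2 + 8*c + m^2*(-70*c - 60) + m*(-161*c^2 - 82*c + 48) + 12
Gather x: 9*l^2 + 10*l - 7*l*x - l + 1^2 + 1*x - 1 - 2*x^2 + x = 9*l^2 + 9*l - 2*x^2 + x*(2 - 7*l)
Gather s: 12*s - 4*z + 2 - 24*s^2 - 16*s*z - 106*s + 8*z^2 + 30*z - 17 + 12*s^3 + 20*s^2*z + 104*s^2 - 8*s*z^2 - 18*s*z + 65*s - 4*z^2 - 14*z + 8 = 12*s^3 + s^2*(20*z + 80) + s*(-8*z^2 - 34*z - 29) + 4*z^2 + 12*z - 7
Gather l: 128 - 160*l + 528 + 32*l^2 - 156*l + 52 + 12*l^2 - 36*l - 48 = 44*l^2 - 352*l + 660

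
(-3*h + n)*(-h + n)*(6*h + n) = 18*h^3 - 21*h^2*n + 2*h*n^2 + n^3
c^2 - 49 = (c - 7)*(c + 7)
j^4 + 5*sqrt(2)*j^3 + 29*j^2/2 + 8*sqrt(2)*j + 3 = (j + sqrt(2)/2)^2*(j + sqrt(2))*(j + 3*sqrt(2))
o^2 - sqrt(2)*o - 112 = (o - 8*sqrt(2))*(o + 7*sqrt(2))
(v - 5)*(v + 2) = v^2 - 3*v - 10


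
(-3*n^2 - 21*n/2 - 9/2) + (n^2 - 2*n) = -2*n^2 - 25*n/2 - 9/2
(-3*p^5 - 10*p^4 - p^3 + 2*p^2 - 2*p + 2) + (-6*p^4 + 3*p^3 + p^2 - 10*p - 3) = -3*p^5 - 16*p^4 + 2*p^3 + 3*p^2 - 12*p - 1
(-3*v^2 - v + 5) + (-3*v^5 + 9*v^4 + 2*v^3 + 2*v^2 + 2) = -3*v^5 + 9*v^4 + 2*v^3 - v^2 - v + 7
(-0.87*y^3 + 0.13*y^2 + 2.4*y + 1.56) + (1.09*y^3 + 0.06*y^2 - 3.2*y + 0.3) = 0.22*y^3 + 0.19*y^2 - 0.8*y + 1.86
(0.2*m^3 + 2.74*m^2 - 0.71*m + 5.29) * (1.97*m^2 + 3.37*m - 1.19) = 0.394*m^5 + 6.0718*m^4 + 7.5971*m^3 + 4.768*m^2 + 18.6722*m - 6.2951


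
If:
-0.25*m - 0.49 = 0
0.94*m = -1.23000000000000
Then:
No Solution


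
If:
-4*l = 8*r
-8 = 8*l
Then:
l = -1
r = 1/2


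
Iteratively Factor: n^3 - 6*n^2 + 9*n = (n - 3)*(n^2 - 3*n) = n*(n - 3)*(n - 3)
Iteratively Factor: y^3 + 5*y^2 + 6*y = (y + 2)*(y^2 + 3*y) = (y + 2)*(y + 3)*(y)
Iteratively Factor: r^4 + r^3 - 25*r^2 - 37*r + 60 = (r + 4)*(r^3 - 3*r^2 - 13*r + 15) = (r - 5)*(r + 4)*(r^2 + 2*r - 3) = (r - 5)*(r - 1)*(r + 4)*(r + 3)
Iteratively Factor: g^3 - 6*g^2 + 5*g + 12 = (g - 4)*(g^2 - 2*g - 3) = (g - 4)*(g + 1)*(g - 3)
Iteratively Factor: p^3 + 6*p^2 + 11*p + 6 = (p + 1)*(p^2 + 5*p + 6) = (p + 1)*(p + 2)*(p + 3)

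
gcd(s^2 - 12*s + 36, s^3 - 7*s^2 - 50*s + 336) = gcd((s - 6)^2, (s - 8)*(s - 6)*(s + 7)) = s - 6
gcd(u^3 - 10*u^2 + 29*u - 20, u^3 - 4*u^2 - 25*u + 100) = u^2 - 9*u + 20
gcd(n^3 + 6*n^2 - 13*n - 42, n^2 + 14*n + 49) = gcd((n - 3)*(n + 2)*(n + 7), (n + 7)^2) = n + 7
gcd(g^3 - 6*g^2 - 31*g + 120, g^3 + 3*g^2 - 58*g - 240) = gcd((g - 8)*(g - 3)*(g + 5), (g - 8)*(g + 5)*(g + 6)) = g^2 - 3*g - 40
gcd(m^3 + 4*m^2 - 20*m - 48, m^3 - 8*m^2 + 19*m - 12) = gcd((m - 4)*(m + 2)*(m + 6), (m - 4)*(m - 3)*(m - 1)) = m - 4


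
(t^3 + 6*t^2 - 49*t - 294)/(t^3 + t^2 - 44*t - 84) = (t + 7)/(t + 2)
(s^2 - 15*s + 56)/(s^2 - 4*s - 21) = (s - 8)/(s + 3)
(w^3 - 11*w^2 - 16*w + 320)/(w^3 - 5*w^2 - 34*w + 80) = (w - 8)/(w - 2)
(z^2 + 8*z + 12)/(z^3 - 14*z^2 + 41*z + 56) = (z^2 + 8*z + 12)/(z^3 - 14*z^2 + 41*z + 56)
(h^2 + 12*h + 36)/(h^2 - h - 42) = (h + 6)/(h - 7)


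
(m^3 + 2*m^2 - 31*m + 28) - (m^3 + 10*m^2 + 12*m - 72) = -8*m^2 - 43*m + 100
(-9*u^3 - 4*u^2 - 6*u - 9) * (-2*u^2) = 18*u^5 + 8*u^4 + 12*u^3 + 18*u^2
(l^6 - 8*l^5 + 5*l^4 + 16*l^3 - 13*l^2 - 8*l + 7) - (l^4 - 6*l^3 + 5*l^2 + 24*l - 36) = l^6 - 8*l^5 + 4*l^4 + 22*l^3 - 18*l^2 - 32*l + 43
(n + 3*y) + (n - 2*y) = 2*n + y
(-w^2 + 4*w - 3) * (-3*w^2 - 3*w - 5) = 3*w^4 - 9*w^3 + 2*w^2 - 11*w + 15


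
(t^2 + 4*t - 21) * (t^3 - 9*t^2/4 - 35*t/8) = t^5 + 7*t^4/4 - 275*t^3/8 + 119*t^2/4 + 735*t/8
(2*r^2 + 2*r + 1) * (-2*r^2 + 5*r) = -4*r^4 + 6*r^3 + 8*r^2 + 5*r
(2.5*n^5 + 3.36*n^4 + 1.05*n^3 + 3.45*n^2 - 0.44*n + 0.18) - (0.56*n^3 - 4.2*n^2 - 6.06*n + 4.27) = 2.5*n^5 + 3.36*n^4 + 0.49*n^3 + 7.65*n^2 + 5.62*n - 4.09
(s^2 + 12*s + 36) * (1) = s^2 + 12*s + 36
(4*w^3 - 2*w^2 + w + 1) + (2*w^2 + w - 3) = 4*w^3 + 2*w - 2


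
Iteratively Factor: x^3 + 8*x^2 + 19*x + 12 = (x + 4)*(x^2 + 4*x + 3) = (x + 1)*(x + 4)*(x + 3)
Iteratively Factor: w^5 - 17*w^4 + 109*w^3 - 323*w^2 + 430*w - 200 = (w - 2)*(w^4 - 15*w^3 + 79*w^2 - 165*w + 100) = (w - 5)*(w - 2)*(w^3 - 10*w^2 + 29*w - 20) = (w - 5)^2*(w - 2)*(w^2 - 5*w + 4) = (w - 5)^2*(w - 2)*(w - 1)*(w - 4)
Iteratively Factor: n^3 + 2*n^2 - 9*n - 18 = (n + 2)*(n^2 - 9) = (n + 2)*(n + 3)*(n - 3)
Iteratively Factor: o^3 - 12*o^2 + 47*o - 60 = (o - 4)*(o^2 - 8*o + 15) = (o - 5)*(o - 4)*(o - 3)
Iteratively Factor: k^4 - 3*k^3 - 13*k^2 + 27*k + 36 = (k - 4)*(k^3 + k^2 - 9*k - 9) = (k - 4)*(k + 1)*(k^2 - 9) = (k - 4)*(k - 3)*(k + 1)*(k + 3)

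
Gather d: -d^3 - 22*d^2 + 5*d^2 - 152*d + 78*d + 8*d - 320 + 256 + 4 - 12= -d^3 - 17*d^2 - 66*d - 72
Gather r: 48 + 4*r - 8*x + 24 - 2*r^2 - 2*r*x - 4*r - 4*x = -2*r^2 - 2*r*x - 12*x + 72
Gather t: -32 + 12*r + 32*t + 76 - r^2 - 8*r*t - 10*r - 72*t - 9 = -r^2 + 2*r + t*(-8*r - 40) + 35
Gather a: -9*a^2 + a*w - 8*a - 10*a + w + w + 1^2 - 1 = -9*a^2 + a*(w - 18) + 2*w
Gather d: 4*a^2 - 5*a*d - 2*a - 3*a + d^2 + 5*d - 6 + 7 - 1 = 4*a^2 - 5*a + d^2 + d*(5 - 5*a)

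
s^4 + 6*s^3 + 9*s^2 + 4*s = s*(s + 1)^2*(s + 4)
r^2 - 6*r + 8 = (r - 4)*(r - 2)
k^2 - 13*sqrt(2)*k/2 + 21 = (k - 7*sqrt(2)/2)*(k - 3*sqrt(2))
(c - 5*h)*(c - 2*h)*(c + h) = c^3 - 6*c^2*h + 3*c*h^2 + 10*h^3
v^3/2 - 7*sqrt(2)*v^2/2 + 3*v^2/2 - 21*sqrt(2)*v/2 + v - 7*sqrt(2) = (v/2 + 1)*(v + 1)*(v - 7*sqrt(2))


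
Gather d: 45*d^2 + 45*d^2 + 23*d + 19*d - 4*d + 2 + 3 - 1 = 90*d^2 + 38*d + 4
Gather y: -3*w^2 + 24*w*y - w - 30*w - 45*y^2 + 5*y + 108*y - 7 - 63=-3*w^2 - 31*w - 45*y^2 + y*(24*w + 113) - 70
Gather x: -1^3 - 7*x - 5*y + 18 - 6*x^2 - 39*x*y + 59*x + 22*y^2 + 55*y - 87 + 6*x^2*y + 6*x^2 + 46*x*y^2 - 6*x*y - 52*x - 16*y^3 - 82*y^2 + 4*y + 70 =6*x^2*y + x*(46*y^2 - 45*y) - 16*y^3 - 60*y^2 + 54*y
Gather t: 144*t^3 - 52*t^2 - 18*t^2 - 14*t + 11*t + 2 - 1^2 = 144*t^3 - 70*t^2 - 3*t + 1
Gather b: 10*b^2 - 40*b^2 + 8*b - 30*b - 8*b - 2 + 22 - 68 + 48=-30*b^2 - 30*b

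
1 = 1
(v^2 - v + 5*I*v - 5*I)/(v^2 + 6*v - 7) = (v + 5*I)/(v + 7)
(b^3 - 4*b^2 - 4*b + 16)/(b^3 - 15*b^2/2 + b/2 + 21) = 2*(b^2 - 2*b - 8)/(2*b^2 - 11*b - 21)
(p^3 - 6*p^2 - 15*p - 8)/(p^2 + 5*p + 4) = (p^2 - 7*p - 8)/(p + 4)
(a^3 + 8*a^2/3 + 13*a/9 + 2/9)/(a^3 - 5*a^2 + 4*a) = (9*a^3 + 24*a^2 + 13*a + 2)/(9*a*(a^2 - 5*a + 4))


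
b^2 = b^2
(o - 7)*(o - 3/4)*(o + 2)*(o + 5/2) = o^4 - 13*o^3/4 - 197*o^2/8 - 121*o/8 + 105/4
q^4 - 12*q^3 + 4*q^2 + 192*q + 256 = (q - 8)^2*(q + 2)^2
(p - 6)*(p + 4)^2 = p^3 + 2*p^2 - 32*p - 96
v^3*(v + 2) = v^4 + 2*v^3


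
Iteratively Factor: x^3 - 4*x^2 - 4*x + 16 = (x - 4)*(x^2 - 4) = (x - 4)*(x - 2)*(x + 2)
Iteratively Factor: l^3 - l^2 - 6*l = (l)*(l^2 - l - 6) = l*(l - 3)*(l + 2)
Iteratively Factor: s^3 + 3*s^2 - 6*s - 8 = (s - 2)*(s^2 + 5*s + 4) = (s - 2)*(s + 1)*(s + 4)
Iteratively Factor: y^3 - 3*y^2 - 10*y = (y)*(y^2 - 3*y - 10) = y*(y - 5)*(y + 2)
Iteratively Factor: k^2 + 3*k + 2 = (k + 1)*(k + 2)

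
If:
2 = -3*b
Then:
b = -2/3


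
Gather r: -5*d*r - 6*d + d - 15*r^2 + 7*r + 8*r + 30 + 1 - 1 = -5*d - 15*r^2 + r*(15 - 5*d) + 30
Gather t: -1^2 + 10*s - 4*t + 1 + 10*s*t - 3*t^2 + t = 10*s - 3*t^2 + t*(10*s - 3)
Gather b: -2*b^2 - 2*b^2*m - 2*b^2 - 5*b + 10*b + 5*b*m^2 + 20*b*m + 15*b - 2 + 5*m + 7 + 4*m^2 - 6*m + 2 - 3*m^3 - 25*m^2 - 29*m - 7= b^2*(-2*m - 4) + b*(5*m^2 + 20*m + 20) - 3*m^3 - 21*m^2 - 30*m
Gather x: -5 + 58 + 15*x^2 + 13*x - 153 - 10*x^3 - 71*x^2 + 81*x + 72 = -10*x^3 - 56*x^2 + 94*x - 28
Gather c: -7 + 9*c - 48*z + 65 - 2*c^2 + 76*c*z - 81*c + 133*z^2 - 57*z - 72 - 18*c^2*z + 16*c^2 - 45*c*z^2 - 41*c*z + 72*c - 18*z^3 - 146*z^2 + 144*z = c^2*(14 - 18*z) + c*(-45*z^2 + 35*z) - 18*z^3 - 13*z^2 + 39*z - 14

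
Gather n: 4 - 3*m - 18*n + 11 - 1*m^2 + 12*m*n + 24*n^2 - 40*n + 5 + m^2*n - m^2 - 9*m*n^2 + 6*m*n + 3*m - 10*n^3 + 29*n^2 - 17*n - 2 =-2*m^2 - 10*n^3 + n^2*(53 - 9*m) + n*(m^2 + 18*m - 75) + 18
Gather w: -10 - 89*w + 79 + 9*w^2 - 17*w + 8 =9*w^2 - 106*w + 77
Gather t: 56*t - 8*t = 48*t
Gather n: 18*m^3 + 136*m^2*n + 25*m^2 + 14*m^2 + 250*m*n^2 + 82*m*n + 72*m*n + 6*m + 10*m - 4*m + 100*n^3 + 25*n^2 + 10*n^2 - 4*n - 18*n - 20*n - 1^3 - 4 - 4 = 18*m^3 + 39*m^2 + 12*m + 100*n^3 + n^2*(250*m + 35) + n*(136*m^2 + 154*m - 42) - 9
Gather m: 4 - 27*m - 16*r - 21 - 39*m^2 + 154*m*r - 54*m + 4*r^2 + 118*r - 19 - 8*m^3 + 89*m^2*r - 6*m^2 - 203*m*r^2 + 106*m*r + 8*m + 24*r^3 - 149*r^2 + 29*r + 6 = -8*m^3 + m^2*(89*r - 45) + m*(-203*r^2 + 260*r - 73) + 24*r^3 - 145*r^2 + 131*r - 30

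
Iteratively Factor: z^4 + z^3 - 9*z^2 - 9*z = (z + 3)*(z^3 - 2*z^2 - 3*z) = (z + 1)*(z + 3)*(z^2 - 3*z) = (z - 3)*(z + 1)*(z + 3)*(z)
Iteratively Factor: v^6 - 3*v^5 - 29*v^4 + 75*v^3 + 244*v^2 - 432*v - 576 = (v - 3)*(v^5 - 29*v^3 - 12*v^2 + 208*v + 192) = (v - 3)*(v + 1)*(v^4 - v^3 - 28*v^2 + 16*v + 192) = (v - 4)*(v - 3)*(v + 1)*(v^3 + 3*v^2 - 16*v - 48) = (v - 4)*(v - 3)*(v + 1)*(v + 3)*(v^2 - 16) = (v - 4)*(v - 3)*(v + 1)*(v + 3)*(v + 4)*(v - 4)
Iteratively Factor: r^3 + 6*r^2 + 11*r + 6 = (r + 1)*(r^2 + 5*r + 6) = (r + 1)*(r + 2)*(r + 3)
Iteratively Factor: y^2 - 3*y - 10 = (y + 2)*(y - 5)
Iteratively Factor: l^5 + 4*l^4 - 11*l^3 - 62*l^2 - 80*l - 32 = (l + 2)*(l^4 + 2*l^3 - 15*l^2 - 32*l - 16) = (l + 1)*(l + 2)*(l^3 + l^2 - 16*l - 16) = (l + 1)^2*(l + 2)*(l^2 - 16) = (l - 4)*(l + 1)^2*(l + 2)*(l + 4)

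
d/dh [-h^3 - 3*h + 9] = -3*h^2 - 3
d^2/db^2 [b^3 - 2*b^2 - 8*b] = 6*b - 4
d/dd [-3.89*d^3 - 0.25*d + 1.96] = -11.67*d^2 - 0.25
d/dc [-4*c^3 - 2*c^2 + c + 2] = -12*c^2 - 4*c + 1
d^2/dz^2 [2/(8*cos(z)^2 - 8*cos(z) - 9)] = 16*(32*sin(z)^4 - 60*sin(z)^2 + 21*cos(z) - 6*cos(3*z) - 6)/(8*sin(z)^2 + 8*cos(z) + 1)^3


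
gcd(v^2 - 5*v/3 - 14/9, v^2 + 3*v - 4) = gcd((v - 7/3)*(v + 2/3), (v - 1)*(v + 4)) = 1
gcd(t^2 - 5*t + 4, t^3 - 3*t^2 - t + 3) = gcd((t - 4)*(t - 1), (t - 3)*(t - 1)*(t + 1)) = t - 1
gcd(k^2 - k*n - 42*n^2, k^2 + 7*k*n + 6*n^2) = k + 6*n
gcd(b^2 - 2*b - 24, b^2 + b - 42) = b - 6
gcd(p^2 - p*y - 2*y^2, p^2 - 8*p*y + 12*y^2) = -p + 2*y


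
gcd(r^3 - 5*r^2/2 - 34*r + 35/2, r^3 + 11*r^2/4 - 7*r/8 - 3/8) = r - 1/2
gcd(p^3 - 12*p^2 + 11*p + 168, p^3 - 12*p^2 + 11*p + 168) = p^3 - 12*p^2 + 11*p + 168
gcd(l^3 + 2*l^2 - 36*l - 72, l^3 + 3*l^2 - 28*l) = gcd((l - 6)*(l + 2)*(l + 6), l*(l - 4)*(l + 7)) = 1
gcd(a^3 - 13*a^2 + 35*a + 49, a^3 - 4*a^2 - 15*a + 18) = 1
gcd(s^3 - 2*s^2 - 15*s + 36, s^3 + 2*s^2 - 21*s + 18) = s - 3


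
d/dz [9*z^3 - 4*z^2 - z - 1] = 27*z^2 - 8*z - 1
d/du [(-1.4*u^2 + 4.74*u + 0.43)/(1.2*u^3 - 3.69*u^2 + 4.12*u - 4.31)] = (1.68*u^4 - 11.376*u^3 + 10.1746*u^2 + 15.2414*u - 22.201)/(1.44*u^6 - 8.856*u^5 + 23.5041*u^4 - 40.7496*u^3 + 48.7822*u^2 - 35.5144*u + 18.5761)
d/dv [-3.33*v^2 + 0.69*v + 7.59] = 0.69 - 6.66*v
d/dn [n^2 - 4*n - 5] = 2*n - 4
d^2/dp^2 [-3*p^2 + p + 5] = -6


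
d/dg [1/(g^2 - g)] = (1 - 2*g)/(g^2*(g - 1)^2)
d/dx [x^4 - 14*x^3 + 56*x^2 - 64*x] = 4*x^3 - 42*x^2 + 112*x - 64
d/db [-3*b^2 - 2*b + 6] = -6*b - 2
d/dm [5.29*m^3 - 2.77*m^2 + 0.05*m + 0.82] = 15.87*m^2 - 5.54*m + 0.05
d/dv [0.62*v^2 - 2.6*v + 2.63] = 1.24*v - 2.6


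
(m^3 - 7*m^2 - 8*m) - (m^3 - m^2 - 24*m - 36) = -6*m^2 + 16*m + 36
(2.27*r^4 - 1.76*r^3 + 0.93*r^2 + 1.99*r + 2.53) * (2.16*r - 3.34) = 4.9032*r^5 - 11.3834*r^4 + 7.8872*r^3 + 1.1922*r^2 - 1.1818*r - 8.4502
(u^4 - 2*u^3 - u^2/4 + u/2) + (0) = u^4 - 2*u^3 - u^2/4 + u/2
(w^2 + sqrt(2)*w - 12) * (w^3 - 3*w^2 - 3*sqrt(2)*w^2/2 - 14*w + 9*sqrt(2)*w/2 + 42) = w^5 - 3*w^4 - sqrt(2)*w^4/2 - 29*w^3 + 3*sqrt(2)*w^3/2 + 4*sqrt(2)*w^2 + 87*w^2 - 12*sqrt(2)*w + 168*w - 504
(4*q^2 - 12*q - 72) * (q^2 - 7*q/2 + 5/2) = 4*q^4 - 26*q^3 - 20*q^2 + 222*q - 180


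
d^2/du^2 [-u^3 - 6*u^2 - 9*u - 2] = -6*u - 12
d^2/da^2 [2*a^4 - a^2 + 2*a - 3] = 24*a^2 - 2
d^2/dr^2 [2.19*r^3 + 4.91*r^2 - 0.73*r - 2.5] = 13.14*r + 9.82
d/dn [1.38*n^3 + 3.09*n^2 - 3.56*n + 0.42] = 4.14*n^2 + 6.18*n - 3.56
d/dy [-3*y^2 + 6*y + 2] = 6 - 6*y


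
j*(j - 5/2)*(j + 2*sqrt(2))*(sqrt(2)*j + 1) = sqrt(2)*j^4 - 5*sqrt(2)*j^3/2 + 5*j^3 - 25*j^2/2 + 2*sqrt(2)*j^2 - 5*sqrt(2)*j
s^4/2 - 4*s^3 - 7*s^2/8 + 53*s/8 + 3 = (s/2 + 1/2)*(s - 8)*(s - 3/2)*(s + 1/2)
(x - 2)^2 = x^2 - 4*x + 4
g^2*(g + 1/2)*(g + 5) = g^4 + 11*g^3/2 + 5*g^2/2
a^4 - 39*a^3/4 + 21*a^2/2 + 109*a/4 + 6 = (a - 8)*(a - 3)*(a + 1/4)*(a + 1)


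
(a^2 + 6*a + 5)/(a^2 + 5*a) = (a + 1)/a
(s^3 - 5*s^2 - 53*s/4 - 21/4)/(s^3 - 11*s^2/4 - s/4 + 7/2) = (4*s^3 - 20*s^2 - 53*s - 21)/(4*s^3 - 11*s^2 - s + 14)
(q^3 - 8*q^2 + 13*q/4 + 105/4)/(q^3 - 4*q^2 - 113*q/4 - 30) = (2*q^2 - 19*q + 35)/(2*q^2 - 11*q - 40)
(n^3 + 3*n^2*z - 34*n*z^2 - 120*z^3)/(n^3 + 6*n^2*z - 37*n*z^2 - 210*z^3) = (n + 4*z)/(n + 7*z)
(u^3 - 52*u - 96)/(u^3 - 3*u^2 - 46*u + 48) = (u + 2)/(u - 1)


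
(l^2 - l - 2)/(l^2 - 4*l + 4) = (l + 1)/(l - 2)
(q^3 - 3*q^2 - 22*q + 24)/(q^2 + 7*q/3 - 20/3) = 3*(q^2 - 7*q + 6)/(3*q - 5)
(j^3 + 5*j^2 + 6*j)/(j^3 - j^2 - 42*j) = (j^2 + 5*j + 6)/(j^2 - j - 42)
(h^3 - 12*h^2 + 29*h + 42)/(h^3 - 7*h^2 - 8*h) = (h^2 - 13*h + 42)/(h*(h - 8))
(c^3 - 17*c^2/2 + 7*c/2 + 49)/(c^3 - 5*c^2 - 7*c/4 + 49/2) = 2*(c - 7)/(2*c - 7)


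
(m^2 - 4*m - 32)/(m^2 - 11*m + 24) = (m + 4)/(m - 3)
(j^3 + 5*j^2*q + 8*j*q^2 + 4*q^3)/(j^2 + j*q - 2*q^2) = (-j^2 - 3*j*q - 2*q^2)/(-j + q)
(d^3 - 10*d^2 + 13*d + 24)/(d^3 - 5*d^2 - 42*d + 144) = (d + 1)/(d + 6)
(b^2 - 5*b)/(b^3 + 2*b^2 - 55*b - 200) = b*(b - 5)/(b^3 + 2*b^2 - 55*b - 200)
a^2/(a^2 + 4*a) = a/(a + 4)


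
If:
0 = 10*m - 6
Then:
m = 3/5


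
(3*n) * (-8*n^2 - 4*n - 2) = -24*n^3 - 12*n^2 - 6*n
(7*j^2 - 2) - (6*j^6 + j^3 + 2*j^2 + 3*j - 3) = -6*j^6 - j^3 + 5*j^2 - 3*j + 1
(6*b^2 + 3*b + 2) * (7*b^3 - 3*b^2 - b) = 42*b^5 + 3*b^4 - b^3 - 9*b^2 - 2*b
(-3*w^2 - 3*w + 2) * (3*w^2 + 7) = -9*w^4 - 9*w^3 - 15*w^2 - 21*w + 14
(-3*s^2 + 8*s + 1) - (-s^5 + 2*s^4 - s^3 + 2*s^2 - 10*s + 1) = s^5 - 2*s^4 + s^3 - 5*s^2 + 18*s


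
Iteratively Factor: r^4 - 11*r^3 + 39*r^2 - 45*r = (r - 5)*(r^3 - 6*r^2 + 9*r) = (r - 5)*(r - 3)*(r^2 - 3*r) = r*(r - 5)*(r - 3)*(r - 3)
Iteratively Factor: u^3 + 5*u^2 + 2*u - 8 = (u + 2)*(u^2 + 3*u - 4) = (u + 2)*(u + 4)*(u - 1)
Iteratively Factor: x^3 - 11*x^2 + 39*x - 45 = (x - 5)*(x^2 - 6*x + 9) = (x - 5)*(x - 3)*(x - 3)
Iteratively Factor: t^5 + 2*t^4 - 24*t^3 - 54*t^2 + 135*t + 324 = (t + 3)*(t^4 - t^3 - 21*t^2 + 9*t + 108) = (t + 3)^2*(t^3 - 4*t^2 - 9*t + 36) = (t - 3)*(t + 3)^2*(t^2 - t - 12) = (t - 4)*(t - 3)*(t + 3)^2*(t + 3)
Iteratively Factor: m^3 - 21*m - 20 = (m + 1)*(m^2 - m - 20) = (m + 1)*(m + 4)*(m - 5)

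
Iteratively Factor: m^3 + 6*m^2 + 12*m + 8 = (m + 2)*(m^2 + 4*m + 4) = (m + 2)^2*(m + 2)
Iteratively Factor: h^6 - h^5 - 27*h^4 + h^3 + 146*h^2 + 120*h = (h + 2)*(h^5 - 3*h^4 - 21*h^3 + 43*h^2 + 60*h) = (h - 5)*(h + 2)*(h^4 + 2*h^3 - 11*h^2 - 12*h) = h*(h - 5)*(h + 2)*(h^3 + 2*h^2 - 11*h - 12) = h*(h - 5)*(h + 1)*(h + 2)*(h^2 + h - 12) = h*(h - 5)*(h + 1)*(h + 2)*(h + 4)*(h - 3)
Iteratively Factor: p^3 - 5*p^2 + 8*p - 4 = (p - 2)*(p^2 - 3*p + 2) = (p - 2)^2*(p - 1)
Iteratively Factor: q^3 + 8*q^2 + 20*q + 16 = (q + 2)*(q^2 + 6*q + 8) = (q + 2)^2*(q + 4)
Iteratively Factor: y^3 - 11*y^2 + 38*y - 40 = (y - 4)*(y^2 - 7*y + 10) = (y - 4)*(y - 2)*(y - 5)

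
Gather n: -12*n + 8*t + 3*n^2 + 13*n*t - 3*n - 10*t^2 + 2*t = 3*n^2 + n*(13*t - 15) - 10*t^2 + 10*t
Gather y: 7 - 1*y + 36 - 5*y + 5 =48 - 6*y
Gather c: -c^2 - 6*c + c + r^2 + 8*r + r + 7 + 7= -c^2 - 5*c + r^2 + 9*r + 14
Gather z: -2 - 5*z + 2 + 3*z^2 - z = 3*z^2 - 6*z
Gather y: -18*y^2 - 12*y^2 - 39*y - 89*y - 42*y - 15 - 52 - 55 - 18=-30*y^2 - 170*y - 140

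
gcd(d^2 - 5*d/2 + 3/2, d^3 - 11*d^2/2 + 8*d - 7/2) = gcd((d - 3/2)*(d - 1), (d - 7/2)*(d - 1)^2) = d - 1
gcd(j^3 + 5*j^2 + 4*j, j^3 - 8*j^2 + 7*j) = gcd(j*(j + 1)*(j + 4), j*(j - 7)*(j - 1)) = j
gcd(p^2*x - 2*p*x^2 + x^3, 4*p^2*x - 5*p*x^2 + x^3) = -p*x + x^2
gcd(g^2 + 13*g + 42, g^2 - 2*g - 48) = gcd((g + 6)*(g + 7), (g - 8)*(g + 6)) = g + 6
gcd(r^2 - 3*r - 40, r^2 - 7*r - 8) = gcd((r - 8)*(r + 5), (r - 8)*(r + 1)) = r - 8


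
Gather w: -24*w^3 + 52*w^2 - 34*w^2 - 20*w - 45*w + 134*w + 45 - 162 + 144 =-24*w^3 + 18*w^2 + 69*w + 27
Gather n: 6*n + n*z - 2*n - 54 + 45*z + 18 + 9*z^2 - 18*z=n*(z + 4) + 9*z^2 + 27*z - 36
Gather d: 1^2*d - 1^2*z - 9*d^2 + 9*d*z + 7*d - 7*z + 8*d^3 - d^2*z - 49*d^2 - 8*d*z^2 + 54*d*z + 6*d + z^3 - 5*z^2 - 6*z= 8*d^3 + d^2*(-z - 58) + d*(-8*z^2 + 63*z + 14) + z^3 - 5*z^2 - 14*z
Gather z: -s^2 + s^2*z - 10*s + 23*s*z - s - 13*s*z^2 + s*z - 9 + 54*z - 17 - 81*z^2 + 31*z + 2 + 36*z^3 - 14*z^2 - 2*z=-s^2 - 11*s + 36*z^3 + z^2*(-13*s - 95) + z*(s^2 + 24*s + 83) - 24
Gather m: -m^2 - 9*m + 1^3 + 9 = -m^2 - 9*m + 10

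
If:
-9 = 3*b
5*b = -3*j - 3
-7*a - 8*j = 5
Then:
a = -37/7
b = -3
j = 4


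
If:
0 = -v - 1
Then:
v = -1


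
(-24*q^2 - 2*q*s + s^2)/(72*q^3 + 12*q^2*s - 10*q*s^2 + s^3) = (-4*q - s)/(12*q^2 + 4*q*s - s^2)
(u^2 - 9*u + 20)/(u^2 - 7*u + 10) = (u - 4)/(u - 2)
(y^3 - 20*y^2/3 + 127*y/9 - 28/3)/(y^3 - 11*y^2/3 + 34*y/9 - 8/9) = (3*y^2 - 16*y + 21)/(3*y^2 - 7*y + 2)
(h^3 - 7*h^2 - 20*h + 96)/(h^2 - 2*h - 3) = (h^2 - 4*h - 32)/(h + 1)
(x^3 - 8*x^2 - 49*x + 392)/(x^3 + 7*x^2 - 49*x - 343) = (x - 8)/(x + 7)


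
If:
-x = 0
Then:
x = 0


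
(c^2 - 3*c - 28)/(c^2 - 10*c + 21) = (c + 4)/(c - 3)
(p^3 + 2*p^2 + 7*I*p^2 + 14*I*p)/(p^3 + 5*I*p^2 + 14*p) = (p + 2)/(p - 2*I)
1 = 1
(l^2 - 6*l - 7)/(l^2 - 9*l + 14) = (l + 1)/(l - 2)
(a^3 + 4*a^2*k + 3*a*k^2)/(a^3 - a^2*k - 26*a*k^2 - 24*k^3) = a*(a + 3*k)/(a^2 - 2*a*k - 24*k^2)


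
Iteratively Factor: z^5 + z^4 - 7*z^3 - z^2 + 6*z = (z - 2)*(z^4 + 3*z^3 - z^2 - 3*z) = (z - 2)*(z + 1)*(z^3 + 2*z^2 - 3*z) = (z - 2)*(z - 1)*(z + 1)*(z^2 + 3*z) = (z - 2)*(z - 1)*(z + 1)*(z + 3)*(z)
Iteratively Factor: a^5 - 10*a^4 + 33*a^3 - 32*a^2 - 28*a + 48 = (a + 1)*(a^4 - 11*a^3 + 44*a^2 - 76*a + 48) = (a - 3)*(a + 1)*(a^3 - 8*a^2 + 20*a - 16) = (a - 4)*(a - 3)*(a + 1)*(a^2 - 4*a + 4) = (a - 4)*(a - 3)*(a - 2)*(a + 1)*(a - 2)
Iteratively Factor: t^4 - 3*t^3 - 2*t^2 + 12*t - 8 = (t + 2)*(t^3 - 5*t^2 + 8*t - 4) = (t - 2)*(t + 2)*(t^2 - 3*t + 2) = (t - 2)*(t - 1)*(t + 2)*(t - 2)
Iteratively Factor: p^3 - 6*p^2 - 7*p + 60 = (p + 3)*(p^2 - 9*p + 20) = (p - 5)*(p + 3)*(p - 4)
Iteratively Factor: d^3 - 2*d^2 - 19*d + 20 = (d - 5)*(d^2 + 3*d - 4) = (d - 5)*(d + 4)*(d - 1)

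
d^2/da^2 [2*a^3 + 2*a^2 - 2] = 12*a + 4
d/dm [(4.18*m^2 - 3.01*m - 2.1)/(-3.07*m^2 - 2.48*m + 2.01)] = (-19.6071*m^2 + 3.9096*m - 11.2581)/(9.4249*m^4 + 15.2272*m^3 - 6.191*m^2 - 9.9696*m + 4.0401)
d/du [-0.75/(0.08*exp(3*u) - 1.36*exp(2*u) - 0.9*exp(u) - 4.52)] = (0.18*exp(2*u) - 2.04*exp(u) - 0.675)*exp(u)/(-0.08*exp(3*u) + 1.36*exp(2*u) + 0.9*exp(u) + 4.52)^2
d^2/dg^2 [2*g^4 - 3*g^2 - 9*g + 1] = 24*g^2 - 6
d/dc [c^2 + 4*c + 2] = 2*c + 4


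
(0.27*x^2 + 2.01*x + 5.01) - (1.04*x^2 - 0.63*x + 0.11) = -0.77*x^2 + 2.64*x + 4.9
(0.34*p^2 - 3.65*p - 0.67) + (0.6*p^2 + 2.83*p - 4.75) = 0.94*p^2 - 0.82*p - 5.42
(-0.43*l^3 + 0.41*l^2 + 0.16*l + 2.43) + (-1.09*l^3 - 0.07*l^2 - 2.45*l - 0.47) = -1.52*l^3 + 0.34*l^2 - 2.29*l + 1.96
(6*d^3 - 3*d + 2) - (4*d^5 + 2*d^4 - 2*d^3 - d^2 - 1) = -4*d^5 - 2*d^4 + 8*d^3 + d^2 - 3*d + 3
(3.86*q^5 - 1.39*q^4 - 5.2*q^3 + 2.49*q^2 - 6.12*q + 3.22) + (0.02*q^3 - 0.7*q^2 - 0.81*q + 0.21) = 3.86*q^5 - 1.39*q^4 - 5.18*q^3 + 1.79*q^2 - 6.93*q + 3.43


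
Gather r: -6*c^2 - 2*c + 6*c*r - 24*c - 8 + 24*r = -6*c^2 - 26*c + r*(6*c + 24) - 8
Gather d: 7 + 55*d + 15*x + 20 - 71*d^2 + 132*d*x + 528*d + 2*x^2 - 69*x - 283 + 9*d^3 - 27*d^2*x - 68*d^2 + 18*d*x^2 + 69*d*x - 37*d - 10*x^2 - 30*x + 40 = 9*d^3 + d^2*(-27*x - 139) + d*(18*x^2 + 201*x + 546) - 8*x^2 - 84*x - 216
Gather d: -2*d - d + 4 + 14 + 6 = 24 - 3*d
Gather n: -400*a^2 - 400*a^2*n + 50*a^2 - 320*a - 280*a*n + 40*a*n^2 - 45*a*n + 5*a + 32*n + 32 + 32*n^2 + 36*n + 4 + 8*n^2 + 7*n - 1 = -350*a^2 - 315*a + n^2*(40*a + 40) + n*(-400*a^2 - 325*a + 75) + 35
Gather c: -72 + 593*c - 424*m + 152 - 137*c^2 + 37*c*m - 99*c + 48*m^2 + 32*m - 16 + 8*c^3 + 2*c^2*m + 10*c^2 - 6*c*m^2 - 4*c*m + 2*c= 8*c^3 + c^2*(2*m - 127) + c*(-6*m^2 + 33*m + 496) + 48*m^2 - 392*m + 64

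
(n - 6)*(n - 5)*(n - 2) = n^3 - 13*n^2 + 52*n - 60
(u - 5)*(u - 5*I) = u^2 - 5*u - 5*I*u + 25*I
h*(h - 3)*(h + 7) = h^3 + 4*h^2 - 21*h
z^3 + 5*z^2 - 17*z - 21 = (z - 3)*(z + 1)*(z + 7)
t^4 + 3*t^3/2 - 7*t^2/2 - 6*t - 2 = (t - 2)*(t + 1/2)*(t + 1)*(t + 2)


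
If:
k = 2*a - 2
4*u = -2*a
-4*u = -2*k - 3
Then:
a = 1/6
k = -5/3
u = -1/12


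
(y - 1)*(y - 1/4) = y^2 - 5*y/4 + 1/4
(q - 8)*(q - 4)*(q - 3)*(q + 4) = q^4 - 11*q^3 + 8*q^2 + 176*q - 384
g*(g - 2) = g^2 - 2*g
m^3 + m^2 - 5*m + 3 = (m - 1)^2*(m + 3)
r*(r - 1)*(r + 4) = r^3 + 3*r^2 - 4*r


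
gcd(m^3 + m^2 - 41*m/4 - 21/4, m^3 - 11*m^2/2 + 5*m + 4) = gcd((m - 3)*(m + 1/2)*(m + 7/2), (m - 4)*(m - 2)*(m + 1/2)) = m + 1/2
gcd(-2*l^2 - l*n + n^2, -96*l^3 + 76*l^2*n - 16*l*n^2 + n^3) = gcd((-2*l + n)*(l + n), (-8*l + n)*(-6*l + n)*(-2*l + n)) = 2*l - n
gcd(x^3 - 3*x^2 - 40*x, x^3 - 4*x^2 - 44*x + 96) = x - 8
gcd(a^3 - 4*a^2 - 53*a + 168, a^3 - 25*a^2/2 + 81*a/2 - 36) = a^2 - 11*a + 24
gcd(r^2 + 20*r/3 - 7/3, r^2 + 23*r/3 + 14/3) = r + 7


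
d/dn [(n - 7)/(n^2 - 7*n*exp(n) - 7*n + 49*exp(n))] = (7*exp(n) - 1)/(n^2 - 14*n*exp(n) + 49*exp(2*n))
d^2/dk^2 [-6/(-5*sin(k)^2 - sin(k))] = 6*(-100*sin(k) - 15 + 149/sin(k) + 30/sin(k)^2 + 2/sin(k)^3)/(5*sin(k) + 1)^3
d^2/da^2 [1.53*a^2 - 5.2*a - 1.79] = 3.06000000000000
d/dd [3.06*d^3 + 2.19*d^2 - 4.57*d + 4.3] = 9.18*d^2 + 4.38*d - 4.57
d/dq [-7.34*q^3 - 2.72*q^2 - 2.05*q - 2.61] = -22.02*q^2 - 5.44*q - 2.05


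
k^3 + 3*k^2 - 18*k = k*(k - 3)*(k + 6)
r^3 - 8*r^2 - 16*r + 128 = (r - 8)*(r - 4)*(r + 4)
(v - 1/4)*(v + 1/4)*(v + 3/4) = v^3 + 3*v^2/4 - v/16 - 3/64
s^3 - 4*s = s*(s - 2)*(s + 2)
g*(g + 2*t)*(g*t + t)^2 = g^4*t^2 + 2*g^3*t^3 + 2*g^3*t^2 + 4*g^2*t^3 + g^2*t^2 + 2*g*t^3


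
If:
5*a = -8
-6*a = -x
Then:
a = -8/5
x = -48/5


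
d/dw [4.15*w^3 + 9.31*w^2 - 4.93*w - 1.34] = 12.45*w^2 + 18.62*w - 4.93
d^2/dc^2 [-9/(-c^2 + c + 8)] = 18*(c^2 - c - (2*c - 1)^2 - 8)/(-c^2 + c + 8)^3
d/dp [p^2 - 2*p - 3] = 2*p - 2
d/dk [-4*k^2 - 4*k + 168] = -8*k - 4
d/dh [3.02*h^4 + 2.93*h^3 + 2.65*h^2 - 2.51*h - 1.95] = 12.08*h^3 + 8.79*h^2 + 5.3*h - 2.51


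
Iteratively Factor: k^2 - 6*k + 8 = (k - 2)*(k - 4)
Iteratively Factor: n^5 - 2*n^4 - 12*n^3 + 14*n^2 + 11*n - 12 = (n - 1)*(n^4 - n^3 - 13*n^2 + n + 12) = (n - 1)*(n + 3)*(n^3 - 4*n^2 - n + 4) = (n - 1)*(n + 1)*(n + 3)*(n^2 - 5*n + 4) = (n - 4)*(n - 1)*(n + 1)*(n + 3)*(n - 1)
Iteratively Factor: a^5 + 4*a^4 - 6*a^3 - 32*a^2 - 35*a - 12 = (a + 1)*(a^4 + 3*a^3 - 9*a^2 - 23*a - 12) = (a - 3)*(a + 1)*(a^3 + 6*a^2 + 9*a + 4) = (a - 3)*(a + 1)^2*(a^2 + 5*a + 4) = (a - 3)*(a + 1)^2*(a + 4)*(a + 1)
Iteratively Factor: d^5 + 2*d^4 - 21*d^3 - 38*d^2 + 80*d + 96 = (d + 1)*(d^4 + d^3 - 22*d^2 - 16*d + 96) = (d + 1)*(d + 4)*(d^3 - 3*d^2 - 10*d + 24) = (d + 1)*(d + 3)*(d + 4)*(d^2 - 6*d + 8) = (d - 2)*(d + 1)*(d + 3)*(d + 4)*(d - 4)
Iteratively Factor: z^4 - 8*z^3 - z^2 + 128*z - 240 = (z - 5)*(z^3 - 3*z^2 - 16*z + 48) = (z - 5)*(z - 4)*(z^2 + z - 12) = (z - 5)*(z - 4)*(z - 3)*(z + 4)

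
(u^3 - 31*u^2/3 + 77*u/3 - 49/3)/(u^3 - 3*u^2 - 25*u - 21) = (3*u^2 - 10*u + 7)/(3*(u^2 + 4*u + 3))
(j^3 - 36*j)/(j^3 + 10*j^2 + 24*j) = (j - 6)/(j + 4)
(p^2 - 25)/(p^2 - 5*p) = (p + 5)/p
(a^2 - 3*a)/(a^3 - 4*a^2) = (a - 3)/(a*(a - 4))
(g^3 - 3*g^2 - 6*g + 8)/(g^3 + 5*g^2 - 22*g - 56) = (g - 1)/(g + 7)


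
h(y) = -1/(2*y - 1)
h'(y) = 2/(2*y - 1)^2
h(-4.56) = 0.10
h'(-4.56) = 0.02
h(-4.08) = 0.11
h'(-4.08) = 0.02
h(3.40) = -0.17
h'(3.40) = 0.06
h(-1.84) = 0.21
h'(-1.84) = 0.09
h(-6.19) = 0.07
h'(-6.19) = 0.01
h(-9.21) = 0.05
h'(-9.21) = 0.01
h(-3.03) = 0.14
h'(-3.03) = 0.04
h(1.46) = -0.52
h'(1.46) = 0.54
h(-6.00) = 0.08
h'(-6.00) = 0.01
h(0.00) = 1.00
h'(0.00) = 2.00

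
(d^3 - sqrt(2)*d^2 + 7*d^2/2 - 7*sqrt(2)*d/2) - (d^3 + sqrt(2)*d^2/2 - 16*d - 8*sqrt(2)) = -3*sqrt(2)*d^2/2 + 7*d^2/2 - 7*sqrt(2)*d/2 + 16*d + 8*sqrt(2)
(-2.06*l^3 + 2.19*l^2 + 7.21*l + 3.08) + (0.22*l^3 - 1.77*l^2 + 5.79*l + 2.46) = -1.84*l^3 + 0.42*l^2 + 13.0*l + 5.54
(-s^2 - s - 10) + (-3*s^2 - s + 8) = -4*s^2 - 2*s - 2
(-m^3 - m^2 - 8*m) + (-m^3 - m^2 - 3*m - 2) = -2*m^3 - 2*m^2 - 11*m - 2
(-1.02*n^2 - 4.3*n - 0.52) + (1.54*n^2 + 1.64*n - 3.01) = 0.52*n^2 - 2.66*n - 3.53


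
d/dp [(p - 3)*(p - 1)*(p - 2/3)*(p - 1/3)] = 4*p^3 - 15*p^2 + 130*p/9 - 35/9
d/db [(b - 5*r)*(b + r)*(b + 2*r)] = 3*b^2 - 4*b*r - 13*r^2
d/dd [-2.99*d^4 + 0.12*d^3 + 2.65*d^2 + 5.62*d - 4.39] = -11.96*d^3 + 0.36*d^2 + 5.3*d + 5.62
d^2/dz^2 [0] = 0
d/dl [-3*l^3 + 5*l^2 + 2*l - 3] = -9*l^2 + 10*l + 2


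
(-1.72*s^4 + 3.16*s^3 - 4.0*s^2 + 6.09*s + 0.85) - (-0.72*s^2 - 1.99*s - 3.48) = -1.72*s^4 + 3.16*s^3 - 3.28*s^2 + 8.08*s + 4.33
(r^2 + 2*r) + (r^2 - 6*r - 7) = 2*r^2 - 4*r - 7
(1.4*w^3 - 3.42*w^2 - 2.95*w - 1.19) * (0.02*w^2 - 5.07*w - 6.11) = 0.028*w^5 - 7.1664*w^4 + 8.7264*w^3 + 35.8289*w^2 + 24.0578*w + 7.2709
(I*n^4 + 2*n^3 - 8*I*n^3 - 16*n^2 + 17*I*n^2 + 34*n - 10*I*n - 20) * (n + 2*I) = I*n^5 - 8*I*n^4 + 21*I*n^3 - 42*I*n^2 + 68*I*n - 40*I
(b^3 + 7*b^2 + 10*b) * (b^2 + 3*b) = b^5 + 10*b^4 + 31*b^3 + 30*b^2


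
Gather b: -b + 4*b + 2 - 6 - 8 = 3*b - 12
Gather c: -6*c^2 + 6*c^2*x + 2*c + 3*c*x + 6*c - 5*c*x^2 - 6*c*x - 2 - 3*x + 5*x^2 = c^2*(6*x - 6) + c*(-5*x^2 - 3*x + 8) + 5*x^2 - 3*x - 2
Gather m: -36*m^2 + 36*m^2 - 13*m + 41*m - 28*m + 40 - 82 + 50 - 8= 0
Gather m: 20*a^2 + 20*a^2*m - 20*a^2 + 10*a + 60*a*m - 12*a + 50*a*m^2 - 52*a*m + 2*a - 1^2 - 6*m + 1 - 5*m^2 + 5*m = m^2*(50*a - 5) + m*(20*a^2 + 8*a - 1)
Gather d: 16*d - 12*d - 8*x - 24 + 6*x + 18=4*d - 2*x - 6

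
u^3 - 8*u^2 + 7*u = u*(u - 7)*(u - 1)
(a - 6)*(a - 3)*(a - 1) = a^3 - 10*a^2 + 27*a - 18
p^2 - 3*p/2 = p*(p - 3/2)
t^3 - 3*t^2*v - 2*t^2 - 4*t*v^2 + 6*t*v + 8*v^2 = (t - 2)*(t - 4*v)*(t + v)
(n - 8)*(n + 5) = n^2 - 3*n - 40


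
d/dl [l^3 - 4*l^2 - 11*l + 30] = 3*l^2 - 8*l - 11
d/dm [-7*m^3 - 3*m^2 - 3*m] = -21*m^2 - 6*m - 3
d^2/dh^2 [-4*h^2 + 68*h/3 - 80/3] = -8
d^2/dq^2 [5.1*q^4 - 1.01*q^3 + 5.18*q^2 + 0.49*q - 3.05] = 61.2*q^2 - 6.06*q + 10.36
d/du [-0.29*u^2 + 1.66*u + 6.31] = 1.66 - 0.58*u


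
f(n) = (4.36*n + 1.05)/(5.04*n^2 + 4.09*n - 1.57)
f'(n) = (-10.08*n - 4.09)*(4.36*n + 1.05)/(5.04*n^2 + 4.09*n - 1.57)^2 + 4.36/(5.04*n^2 + 4.09*n - 1.57)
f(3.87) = 0.20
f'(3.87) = -0.05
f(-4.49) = -0.23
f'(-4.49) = -0.06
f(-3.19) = -0.35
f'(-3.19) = -0.15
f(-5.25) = -0.19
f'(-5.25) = -0.04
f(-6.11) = -0.16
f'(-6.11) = -0.03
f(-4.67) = -0.22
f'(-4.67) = -0.06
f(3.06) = 0.25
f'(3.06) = -0.07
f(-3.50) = -0.31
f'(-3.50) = -0.12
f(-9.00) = -0.10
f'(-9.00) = -0.01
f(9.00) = 0.09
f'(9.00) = -0.01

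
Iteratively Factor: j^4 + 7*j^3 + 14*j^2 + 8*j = (j + 2)*(j^3 + 5*j^2 + 4*j) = (j + 2)*(j + 4)*(j^2 + j) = (j + 1)*(j + 2)*(j + 4)*(j)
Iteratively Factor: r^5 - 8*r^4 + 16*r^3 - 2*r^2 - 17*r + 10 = (r - 5)*(r^4 - 3*r^3 + r^2 + 3*r - 2) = (r - 5)*(r - 1)*(r^3 - 2*r^2 - r + 2) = (r - 5)*(r - 1)^2*(r^2 - r - 2) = (r - 5)*(r - 1)^2*(r + 1)*(r - 2)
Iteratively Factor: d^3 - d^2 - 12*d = (d)*(d^2 - d - 12) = d*(d - 4)*(d + 3)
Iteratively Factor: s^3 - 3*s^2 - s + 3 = (s - 1)*(s^2 - 2*s - 3) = (s - 1)*(s + 1)*(s - 3)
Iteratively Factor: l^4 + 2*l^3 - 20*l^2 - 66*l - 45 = (l + 1)*(l^3 + l^2 - 21*l - 45) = (l - 5)*(l + 1)*(l^2 + 6*l + 9) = (l - 5)*(l + 1)*(l + 3)*(l + 3)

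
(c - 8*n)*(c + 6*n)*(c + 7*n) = c^3 + 5*c^2*n - 62*c*n^2 - 336*n^3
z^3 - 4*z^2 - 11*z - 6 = (z - 6)*(z + 1)^2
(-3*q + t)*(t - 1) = -3*q*t + 3*q + t^2 - t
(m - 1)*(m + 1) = m^2 - 1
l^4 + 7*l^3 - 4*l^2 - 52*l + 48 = (l - 2)*(l - 1)*(l + 4)*(l + 6)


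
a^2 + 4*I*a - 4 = (a + 2*I)^2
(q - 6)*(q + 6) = q^2 - 36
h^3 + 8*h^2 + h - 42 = (h - 2)*(h + 3)*(h + 7)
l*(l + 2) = l^2 + 2*l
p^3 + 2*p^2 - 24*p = p*(p - 4)*(p + 6)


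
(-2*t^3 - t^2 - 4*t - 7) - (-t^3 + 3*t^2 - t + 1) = -t^3 - 4*t^2 - 3*t - 8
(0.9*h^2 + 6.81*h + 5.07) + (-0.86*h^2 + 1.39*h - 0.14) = 0.04*h^2 + 8.2*h + 4.93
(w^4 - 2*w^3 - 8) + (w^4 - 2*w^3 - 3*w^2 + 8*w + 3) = 2*w^4 - 4*w^3 - 3*w^2 + 8*w - 5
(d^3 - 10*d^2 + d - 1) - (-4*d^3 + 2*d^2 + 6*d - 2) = 5*d^3 - 12*d^2 - 5*d + 1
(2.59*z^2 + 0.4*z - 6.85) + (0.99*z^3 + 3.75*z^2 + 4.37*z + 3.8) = 0.99*z^3 + 6.34*z^2 + 4.77*z - 3.05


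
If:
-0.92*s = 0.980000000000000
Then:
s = -1.07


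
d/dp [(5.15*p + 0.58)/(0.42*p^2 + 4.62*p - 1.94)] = (2.163*p^2 + 23.793*p - (0.84*p + 4.62)*(5.15*p + 0.58) - 9.991)/(0.42*p^2 + 4.62*p - 1.94)^2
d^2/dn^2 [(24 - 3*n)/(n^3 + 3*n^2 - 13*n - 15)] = 6*(-(n - 8)*(3*n^2 + 6*n - 13)^2 + (3*n^2 + 6*n + 3*(n - 8)*(n + 1) - 13)*(n^3 + 3*n^2 - 13*n - 15))/(n^3 + 3*n^2 - 13*n - 15)^3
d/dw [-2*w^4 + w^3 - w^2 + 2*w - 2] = -8*w^3 + 3*w^2 - 2*w + 2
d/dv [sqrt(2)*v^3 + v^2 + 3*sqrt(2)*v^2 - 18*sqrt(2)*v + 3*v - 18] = 3*sqrt(2)*v^2 + 2*v + 6*sqrt(2)*v - 18*sqrt(2) + 3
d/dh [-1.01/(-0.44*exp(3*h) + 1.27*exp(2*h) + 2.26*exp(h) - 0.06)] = (-1.3332*exp(2*h) + 2.5654*exp(h) + 2.2826)*exp(h)/(0.44*exp(3*h) - 1.27*exp(2*h) - 2.26*exp(h) + 0.06)^2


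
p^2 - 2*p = p*(p - 2)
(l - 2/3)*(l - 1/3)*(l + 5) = l^3 + 4*l^2 - 43*l/9 + 10/9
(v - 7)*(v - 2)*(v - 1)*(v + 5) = v^4 - 5*v^3 - 27*v^2 + 101*v - 70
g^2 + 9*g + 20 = (g + 4)*(g + 5)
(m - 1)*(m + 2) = m^2 + m - 2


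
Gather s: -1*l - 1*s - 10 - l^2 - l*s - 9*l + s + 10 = -l^2 - l*s - 10*l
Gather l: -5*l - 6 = -5*l - 6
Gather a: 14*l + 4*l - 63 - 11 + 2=18*l - 72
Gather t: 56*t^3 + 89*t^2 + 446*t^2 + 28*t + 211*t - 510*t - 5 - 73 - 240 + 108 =56*t^3 + 535*t^2 - 271*t - 210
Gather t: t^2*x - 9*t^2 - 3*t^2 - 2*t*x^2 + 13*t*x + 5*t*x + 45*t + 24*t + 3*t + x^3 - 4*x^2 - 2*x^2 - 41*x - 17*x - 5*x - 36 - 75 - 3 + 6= t^2*(x - 12) + t*(-2*x^2 + 18*x + 72) + x^3 - 6*x^2 - 63*x - 108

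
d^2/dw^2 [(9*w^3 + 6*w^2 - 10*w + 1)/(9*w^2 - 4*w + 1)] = 18*(-59*w^3 - 3*w^2 + 21*w - 3)/(729*w^6 - 972*w^5 + 675*w^4 - 280*w^3 + 75*w^2 - 12*w + 1)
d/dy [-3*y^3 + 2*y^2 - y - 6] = -9*y^2 + 4*y - 1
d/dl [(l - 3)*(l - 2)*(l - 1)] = 3*l^2 - 12*l + 11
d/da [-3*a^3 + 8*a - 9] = 8 - 9*a^2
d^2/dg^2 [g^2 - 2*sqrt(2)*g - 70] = 2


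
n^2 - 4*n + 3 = (n - 3)*(n - 1)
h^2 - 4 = (h - 2)*(h + 2)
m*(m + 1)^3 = m^4 + 3*m^3 + 3*m^2 + m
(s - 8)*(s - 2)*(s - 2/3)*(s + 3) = s^4 - 23*s^3/3 - 28*s^2/3 + 172*s/3 - 32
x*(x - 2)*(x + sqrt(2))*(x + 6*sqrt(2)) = x^4 - 2*x^3 + 7*sqrt(2)*x^3 - 14*sqrt(2)*x^2 + 12*x^2 - 24*x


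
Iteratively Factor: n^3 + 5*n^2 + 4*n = (n + 4)*(n^2 + n) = (n + 1)*(n + 4)*(n)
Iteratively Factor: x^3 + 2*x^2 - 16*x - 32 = (x - 4)*(x^2 + 6*x + 8) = (x - 4)*(x + 2)*(x + 4)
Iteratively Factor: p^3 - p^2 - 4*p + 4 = (p - 1)*(p^2 - 4) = (p - 1)*(p + 2)*(p - 2)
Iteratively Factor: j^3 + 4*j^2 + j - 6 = (j + 3)*(j^2 + j - 2) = (j - 1)*(j + 3)*(j + 2)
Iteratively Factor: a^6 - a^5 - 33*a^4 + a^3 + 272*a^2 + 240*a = (a + 4)*(a^5 - 5*a^4 - 13*a^3 + 53*a^2 + 60*a) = (a - 5)*(a + 4)*(a^4 - 13*a^2 - 12*a) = (a - 5)*(a + 1)*(a + 4)*(a^3 - a^2 - 12*a) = a*(a - 5)*(a + 1)*(a + 4)*(a^2 - a - 12) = a*(a - 5)*(a - 4)*(a + 1)*(a + 4)*(a + 3)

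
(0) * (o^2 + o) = 0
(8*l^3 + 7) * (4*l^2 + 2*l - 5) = 32*l^5 + 16*l^4 - 40*l^3 + 28*l^2 + 14*l - 35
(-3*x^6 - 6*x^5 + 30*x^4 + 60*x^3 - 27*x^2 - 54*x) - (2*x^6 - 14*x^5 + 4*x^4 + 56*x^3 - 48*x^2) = -5*x^6 + 8*x^5 + 26*x^4 + 4*x^3 + 21*x^2 - 54*x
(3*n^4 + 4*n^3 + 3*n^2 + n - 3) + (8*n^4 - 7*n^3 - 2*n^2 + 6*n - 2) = 11*n^4 - 3*n^3 + n^2 + 7*n - 5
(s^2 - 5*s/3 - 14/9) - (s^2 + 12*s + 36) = -41*s/3 - 338/9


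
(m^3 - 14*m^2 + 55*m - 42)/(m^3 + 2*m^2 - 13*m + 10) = (m^2 - 13*m + 42)/(m^2 + 3*m - 10)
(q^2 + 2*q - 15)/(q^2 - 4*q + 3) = (q + 5)/(q - 1)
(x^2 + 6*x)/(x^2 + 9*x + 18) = x/(x + 3)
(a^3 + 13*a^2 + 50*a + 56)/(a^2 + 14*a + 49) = (a^2 + 6*a + 8)/(a + 7)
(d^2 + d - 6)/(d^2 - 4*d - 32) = (-d^2 - d + 6)/(-d^2 + 4*d + 32)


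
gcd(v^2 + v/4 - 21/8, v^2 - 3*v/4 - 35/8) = v + 7/4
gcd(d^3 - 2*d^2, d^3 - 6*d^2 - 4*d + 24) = d - 2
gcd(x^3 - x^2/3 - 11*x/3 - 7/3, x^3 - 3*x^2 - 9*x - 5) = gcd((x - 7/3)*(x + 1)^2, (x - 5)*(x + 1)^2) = x^2 + 2*x + 1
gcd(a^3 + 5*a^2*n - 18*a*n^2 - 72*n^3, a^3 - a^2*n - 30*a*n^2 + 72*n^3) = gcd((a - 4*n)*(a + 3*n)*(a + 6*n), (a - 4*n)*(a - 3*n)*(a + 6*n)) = a^2 + 2*a*n - 24*n^2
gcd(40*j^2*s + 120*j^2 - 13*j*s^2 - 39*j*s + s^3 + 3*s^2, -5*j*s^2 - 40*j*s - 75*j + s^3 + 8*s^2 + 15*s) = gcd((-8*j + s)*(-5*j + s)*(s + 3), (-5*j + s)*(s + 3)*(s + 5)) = -5*j*s - 15*j + s^2 + 3*s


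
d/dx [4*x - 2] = 4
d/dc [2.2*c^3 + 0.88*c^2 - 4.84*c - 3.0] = 6.6*c^2 + 1.76*c - 4.84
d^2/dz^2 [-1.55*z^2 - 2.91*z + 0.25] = -3.10000000000000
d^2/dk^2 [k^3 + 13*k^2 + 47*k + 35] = 6*k + 26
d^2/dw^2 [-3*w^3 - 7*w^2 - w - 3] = -18*w - 14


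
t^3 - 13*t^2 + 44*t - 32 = (t - 8)*(t - 4)*(t - 1)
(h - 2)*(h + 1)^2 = h^3 - 3*h - 2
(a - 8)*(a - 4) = a^2 - 12*a + 32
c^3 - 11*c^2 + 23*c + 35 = (c - 7)*(c - 5)*(c + 1)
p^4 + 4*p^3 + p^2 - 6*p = p*(p - 1)*(p + 2)*(p + 3)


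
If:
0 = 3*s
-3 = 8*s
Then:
No Solution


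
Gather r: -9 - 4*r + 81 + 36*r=32*r + 72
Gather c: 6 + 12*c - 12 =12*c - 6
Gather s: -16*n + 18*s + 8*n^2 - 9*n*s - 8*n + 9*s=8*n^2 - 24*n + s*(27 - 9*n)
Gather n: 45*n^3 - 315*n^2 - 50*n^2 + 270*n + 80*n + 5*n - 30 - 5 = 45*n^3 - 365*n^2 + 355*n - 35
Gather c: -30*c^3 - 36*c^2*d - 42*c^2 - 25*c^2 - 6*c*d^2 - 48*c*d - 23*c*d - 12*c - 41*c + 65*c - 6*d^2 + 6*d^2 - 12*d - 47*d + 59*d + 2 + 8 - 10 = -30*c^3 + c^2*(-36*d - 67) + c*(-6*d^2 - 71*d + 12)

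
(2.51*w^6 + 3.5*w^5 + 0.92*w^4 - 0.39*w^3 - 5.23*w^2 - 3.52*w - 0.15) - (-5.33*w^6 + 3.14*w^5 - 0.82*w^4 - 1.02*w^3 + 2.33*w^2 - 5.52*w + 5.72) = 7.84*w^6 + 0.36*w^5 + 1.74*w^4 + 0.63*w^3 - 7.56*w^2 + 2.0*w - 5.87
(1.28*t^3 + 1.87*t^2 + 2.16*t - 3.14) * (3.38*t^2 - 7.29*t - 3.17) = 4.3264*t^5 - 3.0106*t^4 - 10.3891*t^3 - 32.2875*t^2 + 16.0434*t + 9.9538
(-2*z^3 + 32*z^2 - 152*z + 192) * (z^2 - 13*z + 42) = -2*z^5 + 58*z^4 - 652*z^3 + 3512*z^2 - 8880*z + 8064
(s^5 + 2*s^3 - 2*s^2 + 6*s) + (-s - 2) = s^5 + 2*s^3 - 2*s^2 + 5*s - 2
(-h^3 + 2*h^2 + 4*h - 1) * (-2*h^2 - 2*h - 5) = 2*h^5 - 2*h^4 - 7*h^3 - 16*h^2 - 18*h + 5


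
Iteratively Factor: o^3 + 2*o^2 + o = (o + 1)*(o^2 + o) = (o + 1)^2*(o)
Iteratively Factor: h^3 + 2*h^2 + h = (h)*(h^2 + 2*h + 1) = h*(h + 1)*(h + 1)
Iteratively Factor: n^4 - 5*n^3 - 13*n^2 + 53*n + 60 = (n + 3)*(n^3 - 8*n^2 + 11*n + 20) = (n - 5)*(n + 3)*(n^2 - 3*n - 4) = (n - 5)*(n - 4)*(n + 3)*(n + 1)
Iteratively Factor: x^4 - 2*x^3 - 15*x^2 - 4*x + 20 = (x + 2)*(x^3 - 4*x^2 - 7*x + 10) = (x - 5)*(x + 2)*(x^2 + x - 2) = (x - 5)*(x - 1)*(x + 2)*(x + 2)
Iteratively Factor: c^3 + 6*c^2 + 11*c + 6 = (c + 1)*(c^2 + 5*c + 6) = (c + 1)*(c + 3)*(c + 2)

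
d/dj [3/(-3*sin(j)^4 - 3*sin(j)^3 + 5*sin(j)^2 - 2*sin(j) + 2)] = 3*(12*sin(j)^3 + 9*sin(j)^2 - 10*sin(j) + 2)*cos(j)/(3*sin(j)^4 + 3*sin(j)^3 - 5*sin(j)^2 + 2*sin(j) - 2)^2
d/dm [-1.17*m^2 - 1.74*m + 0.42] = -2.34*m - 1.74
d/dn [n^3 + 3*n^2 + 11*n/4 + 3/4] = 3*n^2 + 6*n + 11/4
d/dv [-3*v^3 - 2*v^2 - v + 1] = -9*v^2 - 4*v - 1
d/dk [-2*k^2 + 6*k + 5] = 6 - 4*k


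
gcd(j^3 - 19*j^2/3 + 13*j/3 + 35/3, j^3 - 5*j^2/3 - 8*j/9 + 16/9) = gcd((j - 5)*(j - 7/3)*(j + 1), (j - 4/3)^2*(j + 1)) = j + 1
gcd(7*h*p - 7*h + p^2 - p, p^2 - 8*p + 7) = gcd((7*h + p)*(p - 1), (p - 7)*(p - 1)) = p - 1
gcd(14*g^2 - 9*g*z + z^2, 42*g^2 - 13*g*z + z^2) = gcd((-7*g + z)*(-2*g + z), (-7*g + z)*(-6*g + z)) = -7*g + z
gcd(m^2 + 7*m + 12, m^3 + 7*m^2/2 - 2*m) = m + 4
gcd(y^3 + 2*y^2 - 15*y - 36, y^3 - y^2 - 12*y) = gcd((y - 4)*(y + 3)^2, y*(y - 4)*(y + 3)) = y^2 - y - 12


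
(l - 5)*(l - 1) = l^2 - 6*l + 5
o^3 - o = o*(o - 1)*(o + 1)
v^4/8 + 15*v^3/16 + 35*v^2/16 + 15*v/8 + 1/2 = (v/4 + 1)*(v/2 + 1/4)*(v + 1)*(v + 2)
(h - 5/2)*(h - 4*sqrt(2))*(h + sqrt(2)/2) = h^3 - 7*sqrt(2)*h^2/2 - 5*h^2/2 - 4*h + 35*sqrt(2)*h/4 + 10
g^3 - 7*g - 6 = (g - 3)*(g + 1)*(g + 2)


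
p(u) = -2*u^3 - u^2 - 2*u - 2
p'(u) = -6*u^2 - 2*u - 2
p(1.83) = -21.27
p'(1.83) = -25.75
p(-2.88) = 43.24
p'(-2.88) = -46.01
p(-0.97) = 0.82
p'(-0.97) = -5.71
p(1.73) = -18.81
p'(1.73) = -23.42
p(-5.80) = 366.18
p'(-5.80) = -192.24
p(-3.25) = 62.59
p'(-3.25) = -58.88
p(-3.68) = 91.49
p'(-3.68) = -75.89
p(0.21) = -2.48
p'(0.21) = -2.68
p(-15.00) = 6553.00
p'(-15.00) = -1322.00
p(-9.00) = 1393.00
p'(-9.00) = -470.00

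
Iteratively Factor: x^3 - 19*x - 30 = (x + 2)*(x^2 - 2*x - 15) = (x + 2)*(x + 3)*(x - 5)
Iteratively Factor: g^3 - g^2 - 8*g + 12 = (g + 3)*(g^2 - 4*g + 4) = (g - 2)*(g + 3)*(g - 2)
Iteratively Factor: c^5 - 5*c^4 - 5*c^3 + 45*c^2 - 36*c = (c - 3)*(c^4 - 2*c^3 - 11*c^2 + 12*c) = c*(c - 3)*(c^3 - 2*c^2 - 11*c + 12) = c*(c - 3)*(c + 3)*(c^2 - 5*c + 4) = c*(c - 3)*(c - 1)*(c + 3)*(c - 4)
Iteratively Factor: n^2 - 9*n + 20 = (n - 4)*(n - 5)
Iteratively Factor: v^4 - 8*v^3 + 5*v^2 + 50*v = (v - 5)*(v^3 - 3*v^2 - 10*v) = (v - 5)*(v + 2)*(v^2 - 5*v) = (v - 5)^2*(v + 2)*(v)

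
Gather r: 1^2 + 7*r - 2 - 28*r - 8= -21*r - 9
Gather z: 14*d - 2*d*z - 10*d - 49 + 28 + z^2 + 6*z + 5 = 4*d + z^2 + z*(6 - 2*d) - 16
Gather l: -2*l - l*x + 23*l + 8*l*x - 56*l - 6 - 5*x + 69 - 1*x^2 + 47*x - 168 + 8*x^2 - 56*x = l*(7*x - 35) + 7*x^2 - 14*x - 105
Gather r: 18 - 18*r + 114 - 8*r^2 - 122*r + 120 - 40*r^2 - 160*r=-48*r^2 - 300*r + 252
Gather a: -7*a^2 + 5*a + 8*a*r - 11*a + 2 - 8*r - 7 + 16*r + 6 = -7*a^2 + a*(8*r - 6) + 8*r + 1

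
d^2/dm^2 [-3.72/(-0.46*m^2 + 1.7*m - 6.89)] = (-1.574304*m^2 + 5.81808*m + 3.72*(0.92*m - 1.7)*(1.84*m - 3.4) - 23.580336)/(0.46*m^2 - 1.7*m + 6.89)^3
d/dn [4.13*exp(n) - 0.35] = 4.13*exp(n)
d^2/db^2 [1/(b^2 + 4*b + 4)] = 6/(b^4 + 8*b^3 + 24*b^2 + 32*b + 16)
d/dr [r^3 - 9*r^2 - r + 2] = 3*r^2 - 18*r - 1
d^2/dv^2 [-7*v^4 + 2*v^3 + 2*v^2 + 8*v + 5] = -84*v^2 + 12*v + 4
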